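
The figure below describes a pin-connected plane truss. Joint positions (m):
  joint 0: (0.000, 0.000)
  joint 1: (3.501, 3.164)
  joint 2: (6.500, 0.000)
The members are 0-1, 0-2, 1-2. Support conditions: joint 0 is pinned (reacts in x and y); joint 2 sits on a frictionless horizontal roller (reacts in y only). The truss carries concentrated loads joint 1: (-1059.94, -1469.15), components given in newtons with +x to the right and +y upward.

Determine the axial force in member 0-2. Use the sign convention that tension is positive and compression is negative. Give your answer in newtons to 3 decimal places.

N=3 nodes, M=3 members, R=3 reactions → 2N=6, M+R=6
member 0 (0-1): L=4.7189, (cx,cy)=(0.7419,0.6705)
member 1 (0-2): L=6.5000, (cx,cy)=(1.0000,0.0000)
member 2 (1-2): L=4.3595, (cx,cy)=(0.6879,-0.7258)
solve A·x = −loads:
  F[0-1] = -1780.4543 N (compression)
  F[0-2] = +261.0008 N (tension)
  F[1-2] = -379.4007 N (compression)
  Rx@0 = +1059.9400 N
  Ry@0 = +1193.7894 N
  Ry@2 = +275.3606 N

261.001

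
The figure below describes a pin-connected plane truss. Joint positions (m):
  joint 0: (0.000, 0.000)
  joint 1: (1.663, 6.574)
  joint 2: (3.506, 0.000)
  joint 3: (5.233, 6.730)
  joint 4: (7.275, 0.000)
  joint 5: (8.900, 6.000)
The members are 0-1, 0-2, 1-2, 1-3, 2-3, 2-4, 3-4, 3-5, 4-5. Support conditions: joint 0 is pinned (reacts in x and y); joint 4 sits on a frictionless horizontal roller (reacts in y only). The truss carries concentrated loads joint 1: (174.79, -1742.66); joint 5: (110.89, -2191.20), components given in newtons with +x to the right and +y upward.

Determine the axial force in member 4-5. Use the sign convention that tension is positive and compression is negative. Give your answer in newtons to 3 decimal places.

N=6 nodes, M=9 members, R=3 reactions → 2N=12, M+R=12
member 0 (0-1): L=6.7811, (cx,cy)=(0.2452,0.9695)
member 1 (0-2): L=3.5060, (cx,cy)=(1.0000,0.0000)
member 2 (1-2): L=6.8275, (cx,cy)=(0.2699,-0.9629)
member 3 (1-3): L=3.5734, (cx,cy)=(0.9990,0.0437)
member 4 (2-3): L=6.9481, (cx,cy)=(0.2486,0.9686)
member 5 (2-4): L=3.7690, (cx,cy)=(1.0000,0.0000)
member 6 (3-4): L=7.0330, (cx,cy)=(0.2903,-0.9569)
member 7 (3-5): L=3.7390, (cx,cy)=(0.9808,-0.1952)
member 8 (4-5): L=6.2162, (cx,cy)=(0.2614,0.9652)
solve A·x = −loads:
  F[0-1] = -624.5286 N (compression)
  F[0-2] = +438.8401 N (tension)
  F[1-2] = -1181.4566 N (compression)
  F[1-3] = -9.0369 N (compression)
  F[2-3] = +1174.4559 N (tension)
  F[2-4] = -172.0032 N (compression)
  F[3-4] = -1327.4287 N (compression)
  F[3-5] = +681.4217 N (tension)
  F[4-5] = -2132.3061 N (compression)
  Rx@0 = -285.6800 N
  Ry@0 = +605.4568 N
  Ry@4 = +3328.4032 N

-2132.306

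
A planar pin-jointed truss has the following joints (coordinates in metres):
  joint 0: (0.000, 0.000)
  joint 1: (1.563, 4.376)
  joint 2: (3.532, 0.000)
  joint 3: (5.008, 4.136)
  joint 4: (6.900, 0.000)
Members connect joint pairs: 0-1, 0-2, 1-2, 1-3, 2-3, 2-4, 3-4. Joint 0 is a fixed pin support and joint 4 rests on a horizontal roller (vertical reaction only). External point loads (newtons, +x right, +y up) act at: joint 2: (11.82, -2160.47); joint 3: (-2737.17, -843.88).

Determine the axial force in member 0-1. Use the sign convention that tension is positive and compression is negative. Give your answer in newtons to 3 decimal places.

N=5 nodes, M=7 members, R=3 reactions → 2N=10, M+R=10
member 0 (0-1): L=4.6468, (cx,cy)=(0.3364,0.9417)
member 1 (0-2): L=3.5320, (cx,cy)=(1.0000,0.0000)
member 2 (1-2): L=4.7986, (cx,cy)=(0.4103,-0.9119)
member 3 (1-3): L=3.4533, (cx,cy)=(0.9976,-0.0695)
member 4 (2-3): L=4.3915, (cx,cy)=(0.3361,0.9418)
member 5 (2-4): L=3.3680, (cx,cy)=(1.0000,0.0000)
member 6 (3-4): L=4.5482, (cx,cy)=(0.4160,-0.9094)
solve A·x = −loads:
  F[0-1] = -3107.7513 N (compression)
  F[0-2] = -1680.0154 N (compression)
  F[1-2] = +3395.5857 N (tension)
  F[1-3] = -2444.5560 N (compression)
  F[2-3] = -993.9121 N (compression)
  F[2-4] = +35.5347 N (tension)
  F[3-4] = -85.4224 N (compression)
  Rx@0 = +2725.3500 N
  Ry@0 = +2926.6694 N
  Ry@4 = +77.6806 N

-3107.751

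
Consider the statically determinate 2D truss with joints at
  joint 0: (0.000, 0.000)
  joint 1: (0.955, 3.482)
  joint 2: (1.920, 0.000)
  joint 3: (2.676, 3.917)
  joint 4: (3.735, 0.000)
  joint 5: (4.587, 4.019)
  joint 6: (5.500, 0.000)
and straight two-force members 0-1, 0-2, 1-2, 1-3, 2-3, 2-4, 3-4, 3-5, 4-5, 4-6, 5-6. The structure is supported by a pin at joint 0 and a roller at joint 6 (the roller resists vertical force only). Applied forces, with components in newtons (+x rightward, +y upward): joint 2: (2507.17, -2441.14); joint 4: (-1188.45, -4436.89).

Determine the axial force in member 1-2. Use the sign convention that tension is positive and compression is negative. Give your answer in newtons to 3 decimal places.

N=7 nodes, M=11 members, R=3 reactions → 2N=14, M+R=14
member 0 (0-1): L=3.6106, (cx,cy)=(0.2645,0.9644)
member 1 (0-2): L=1.9200, (cx,cy)=(1.0000,0.0000)
member 2 (1-2): L=3.6132, (cx,cy)=(0.2671,-0.9637)
member 3 (1-3): L=1.7751, (cx,cy)=(0.9695,0.2451)
member 4 (2-3): L=3.9893, (cx,cy)=(0.1895,0.9819)
member 5 (2-4): L=1.8150, (cx,cy)=(1.0000,0.0000)
member 6 (3-4): L=4.0576, (cx,cy)=(0.2610,-0.9653)
member 7 (3-5): L=1.9137, (cx,cy)=(0.9986,0.0533)
member 8 (4-5): L=4.1083, (cx,cy)=(0.2074,0.9783)
member 9 (4-6): L=1.7650, (cx,cy)=(1.0000,0.0000)
member 10 (5-6): L=4.1214, (cx,cy)=(0.2215,-0.9752)
solve A·x = −loads:
  F[0-1] = -3124.0596 N (compression)
  F[0-2] = +2145.0332 N (tension)
  F[1-2] = +2719.1519 N (tension)
  F[1-3] = -1601.3507 N (compression)
  F[2-3] = -182.5503 N (compression)
  F[2-4] = +398.6695 N (tension)
  F[3-4] = +497.2528 N (tension)
  F[3-5] = -1719.3413 N (compression)
  F[4-5] = +4044.8070 N (tension)
  F[4-6] = +878.0683 N (tension)
  F[5-6] = -3963.7127 N (compression)
  Rx@0 = -1318.7200 N
  Ry@0 = +3012.7986 N
  Ry@6 = +3865.2314 N

2719.152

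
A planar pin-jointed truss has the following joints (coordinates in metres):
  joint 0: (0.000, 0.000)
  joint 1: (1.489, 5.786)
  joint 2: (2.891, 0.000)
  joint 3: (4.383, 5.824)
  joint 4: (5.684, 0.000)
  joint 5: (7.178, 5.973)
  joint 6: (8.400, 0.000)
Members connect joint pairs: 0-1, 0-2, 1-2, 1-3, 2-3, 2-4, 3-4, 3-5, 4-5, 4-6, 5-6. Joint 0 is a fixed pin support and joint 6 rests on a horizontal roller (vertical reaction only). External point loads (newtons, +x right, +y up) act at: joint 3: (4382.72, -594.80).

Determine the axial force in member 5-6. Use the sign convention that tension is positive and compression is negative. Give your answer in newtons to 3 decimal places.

N=7 nodes, M=11 members, R=3 reactions → 2N=14, M+R=14
member 0 (0-1): L=5.9745, (cx,cy)=(0.2492,0.9684)
member 1 (0-2): L=2.8910, (cx,cy)=(1.0000,0.0000)
member 2 (1-2): L=5.9534, (cx,cy)=(0.2355,-0.9719)
member 3 (1-3): L=2.8942, (cx,cy)=(0.9999,0.0131)
member 4 (2-3): L=6.0121, (cx,cy)=(0.2482,0.9687)
member 5 (2-4): L=2.7930, (cx,cy)=(1.0000,0.0000)
member 6 (3-4): L=5.9675, (cx,cy)=(0.2180,-0.9759)
member 7 (3-5): L=2.7990, (cx,cy)=(0.9986,0.0532)
member 8 (4-5): L=6.1570, (cx,cy)=(0.2427,0.9701)
member 9 (4-6): L=2.7160, (cx,cy)=(1.0000,0.0000)
member 10 (5-6): L=6.0967, (cx,cy)=(0.2004,-0.9797)
solve A·x = −loads:
  F[0-1] = +2843.9842 N (tension)
  F[0-2] = +3673.9282 N (tension)
  F[1-2] = -2815.4128 N (compression)
  F[1-3] = +1371.9236 N (tension)
  F[2-3] = +2824.5925 N (tension)
  F[2-4] = +2309.9433 N (tension)
  F[3-4] = -3515.8952 N (compression)
  F[3-5] = -1545.6253 N (compression)
  F[4-5] = +3537.0320 N (tension)
  F[4-6] = +685.1719 N (tension)
  F[5-6] = -3418.4143 N (compression)
  Rx@0 = -4382.7200 N
  Ry@0 = -2754.2440 N
  Ry@6 = +3349.0440 N

-3418.414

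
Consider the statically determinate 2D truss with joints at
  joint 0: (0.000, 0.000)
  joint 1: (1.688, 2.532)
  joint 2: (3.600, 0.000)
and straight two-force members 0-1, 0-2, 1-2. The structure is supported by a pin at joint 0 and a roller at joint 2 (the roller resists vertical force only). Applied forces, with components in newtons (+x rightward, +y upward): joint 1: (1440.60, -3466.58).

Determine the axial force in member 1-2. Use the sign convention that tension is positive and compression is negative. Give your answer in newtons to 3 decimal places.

N=3 nodes, M=3 members, R=3 reactions → 2N=6, M+R=6
member 0 (0-1): L=3.0431, (cx,cy)=(0.5547,0.8321)
member 1 (0-2): L=3.6000, (cx,cy)=(1.0000,0.0000)
member 2 (1-2): L=3.1728, (cx,cy)=(0.6026,-0.7980)
solve A·x = −loads:
  F[0-1] = -995.0326 N (compression)
  F[0-2] = +1992.5448 N (tension)
  F[1-2] = -3306.4749 N (compression)
  Rx@0 = -1440.6000 N
  Ry@0 = +827.9172 N
  Ry@2 = +2638.6628 N

-3306.475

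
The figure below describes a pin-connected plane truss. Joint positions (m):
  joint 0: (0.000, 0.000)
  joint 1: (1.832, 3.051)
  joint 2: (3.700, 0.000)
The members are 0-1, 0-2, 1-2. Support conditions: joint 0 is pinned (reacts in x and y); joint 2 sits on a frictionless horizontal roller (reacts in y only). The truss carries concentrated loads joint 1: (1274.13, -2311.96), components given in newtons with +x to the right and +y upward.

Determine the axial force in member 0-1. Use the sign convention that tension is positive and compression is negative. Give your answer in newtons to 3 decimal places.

N=3 nodes, M=3 members, R=3 reactions → 2N=6, M+R=6
member 0 (0-1): L=3.5588, (cx,cy)=(0.5148,0.8573)
member 1 (0-2): L=3.7000, (cx,cy)=(1.0000,0.0000)
member 2 (1-2): L=3.5774, (cx,cy)=(0.5222,-0.8528)
solve A·x = −loads:
  F[0-1] = -135.9898 N (compression)
  F[0-2] = +1344.1355 N (tension)
  F[1-2] = -2574.1726 N (compression)
  Rx@0 = -1274.1300 N
  Ry@0 = +116.5867 N
  Ry@2 = +2195.3733 N

-135.990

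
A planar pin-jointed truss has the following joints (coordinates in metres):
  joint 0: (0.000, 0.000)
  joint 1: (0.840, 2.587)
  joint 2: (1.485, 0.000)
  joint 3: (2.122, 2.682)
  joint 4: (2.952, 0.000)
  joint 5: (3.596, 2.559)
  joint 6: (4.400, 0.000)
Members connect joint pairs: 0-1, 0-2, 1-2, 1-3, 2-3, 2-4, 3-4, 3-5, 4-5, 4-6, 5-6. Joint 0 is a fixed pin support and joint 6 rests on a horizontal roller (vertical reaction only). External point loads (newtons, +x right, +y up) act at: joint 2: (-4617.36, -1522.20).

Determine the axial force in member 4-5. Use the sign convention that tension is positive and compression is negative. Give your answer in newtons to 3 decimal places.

N=7 nodes, M=11 members, R=3 reactions → 2N=14, M+R=14
member 0 (0-1): L=2.7200, (cx,cy)=(0.3088,0.9511)
member 1 (0-2): L=1.4850, (cx,cy)=(1.0000,0.0000)
member 2 (1-2): L=2.6662, (cx,cy)=(0.2419,-0.9703)
member 3 (1-3): L=1.2855, (cx,cy)=(0.9973,0.0739)
member 4 (2-3): L=2.7566, (cx,cy)=(0.2311,0.9729)
member 5 (2-4): L=1.4670, (cx,cy)=(1.0000,0.0000)
member 6 (3-4): L=2.8075, (cx,cy)=(0.2956,-0.9553)
member 7 (3-5): L=1.4791, (cx,cy)=(0.9965,-0.0832)
member 8 (4-5): L=2.6388, (cx,cy)=(0.2441,0.9698)
member 9 (4-6): L=1.4480, (cx,cy)=(1.0000,0.0000)
member 10 (5-6): L=2.6823, (cx,cy)=(0.2997,-0.9540)
solve A·x = −loads:
  F[0-1] = -1060.2867 N (compression)
  F[0-2] = -4289.9134 N (compression)
  F[1-2] = +995.9211 N (tension)
  F[1-3] = -569.9361 N (compression)
  F[2-3] = +571.3241 N (tension)
  F[2-4] = +436.3555 N (tension)
  F[3-4] = -512.9106 N (compression)
  F[3-5] = -285.7096 N (compression)
  F[4-5] = +505.2616 N (tension)
  F[4-6] = +161.4103 N (tension)
  F[5-6] = -538.5022 N (compression)
  Rx@0 = +4617.3600 N
  Ry@0 = +1008.4575 N
  Ry@6 = +513.7425 N

505.262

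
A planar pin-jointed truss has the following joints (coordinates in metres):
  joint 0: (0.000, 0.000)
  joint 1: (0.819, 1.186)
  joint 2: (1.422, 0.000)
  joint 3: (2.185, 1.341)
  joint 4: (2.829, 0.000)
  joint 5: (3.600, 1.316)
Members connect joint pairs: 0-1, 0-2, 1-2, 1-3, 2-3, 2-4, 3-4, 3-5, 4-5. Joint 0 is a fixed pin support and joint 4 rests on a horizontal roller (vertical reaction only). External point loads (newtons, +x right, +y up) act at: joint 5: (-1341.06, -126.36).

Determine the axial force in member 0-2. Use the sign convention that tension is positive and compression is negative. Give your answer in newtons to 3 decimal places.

-934.046

N=6 nodes, M=9 members, R=3 reactions → 2N=12, M+R=12
member 0 (0-1): L=1.4413, (cx,cy)=(0.5682,0.8229)
member 1 (0-2): L=1.4220, (cx,cy)=(1.0000,0.0000)
member 2 (1-2): L=1.3305, (cx,cy)=(0.4532,-0.8914)
member 3 (1-3): L=1.3748, (cx,cy)=(0.9936,0.1127)
member 4 (2-3): L=1.5429, (cx,cy)=(0.4945,0.8692)
member 5 (2-4): L=1.4070, (cx,cy)=(1.0000,0.0000)
member 6 (3-4): L=1.4876, (cx,cy)=(0.4329,-0.9014)
member 7 (3-5): L=1.4152, (cx,cy)=(0.9998,-0.0177)
member 8 (4-5): L=1.5252, (cx,cy)=(0.5055,0.8628)
solve A·x = −loads:
  F[0-1] = -716.2765 N (compression)
  F[0-2] = -934.0463 N (compression)
  F[1-2] = +576.1563 N (tension)
  F[1-3] = -672.4247 N (compression)
  F[2-3] = -590.9000 N (compression)
  F[2-4] = -380.7035 N (compression)
  F[3-4] = +678.4218 N (tension)
  F[3-5] = -1254.2450 N (compression)
  F[4-5] = -172.1278 N (compression)
  Rx@0 = +1341.0600 N
  Ry@0 = +589.3996 N
  Ry@4 = -463.0396 N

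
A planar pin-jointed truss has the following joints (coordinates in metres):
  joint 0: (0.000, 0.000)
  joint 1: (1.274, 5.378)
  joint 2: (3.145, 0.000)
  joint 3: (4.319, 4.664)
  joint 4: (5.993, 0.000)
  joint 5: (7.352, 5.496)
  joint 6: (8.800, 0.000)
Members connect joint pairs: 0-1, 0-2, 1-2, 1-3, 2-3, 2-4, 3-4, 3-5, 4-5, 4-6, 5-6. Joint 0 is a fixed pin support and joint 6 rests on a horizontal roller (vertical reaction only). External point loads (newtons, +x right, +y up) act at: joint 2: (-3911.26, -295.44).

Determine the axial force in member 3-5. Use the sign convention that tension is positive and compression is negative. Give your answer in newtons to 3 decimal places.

N=7 nodes, M=11 members, R=3 reactions → 2N=14, M+R=14
member 0 (0-1): L=5.5268, (cx,cy)=(0.2305,0.9731)
member 1 (0-2): L=3.1450, (cx,cy)=(1.0000,0.0000)
member 2 (1-2): L=5.6942, (cx,cy)=(0.3286,-0.9445)
member 3 (1-3): L=3.1276, (cx,cy)=(0.9736,-0.2283)
member 4 (2-3): L=4.8095, (cx,cy)=(0.2441,0.9697)
member 5 (2-4): L=2.8480, (cx,cy)=(1.0000,0.0000)
member 6 (3-4): L=4.9553, (cx,cy)=(0.3378,-0.9412)
member 7 (3-5): L=3.1450, (cx,cy)=(0.9644,0.2645)
member 8 (4-5): L=5.6615, (cx,cy)=(0.2400,0.9708)
member 9 (4-6): L=2.8070, (cx,cy)=(1.0000,0.0000)
member 10 (5-6): L=5.6835, (cx,cy)=(0.2548,-0.9670)
solve A·x = −loads:
  F[0-1] = -195.1081 N (compression)
  F[0-2] = -3866.2853 N (compression)
  F[1-2] = +231.0271 N (tension)
  F[1-3] = -124.1648 N (compression)
  F[2-3] = +79.6500 N (tension)
  F[2-4] = +101.4434 N (tension)
  F[3-4] = -129.0418 N (compression)
  F[3-5] = -59.9877 N (compression)
  F[4-5] = +125.1136 N (tension)
  F[4-6] = +27.8182 N (tension)
  F[5-6] = -109.1893 N (compression)
  Rx@0 = +3911.2600 N
  Ry@0 = +189.8538 N
  Ry@6 = +105.5862 N

-59.988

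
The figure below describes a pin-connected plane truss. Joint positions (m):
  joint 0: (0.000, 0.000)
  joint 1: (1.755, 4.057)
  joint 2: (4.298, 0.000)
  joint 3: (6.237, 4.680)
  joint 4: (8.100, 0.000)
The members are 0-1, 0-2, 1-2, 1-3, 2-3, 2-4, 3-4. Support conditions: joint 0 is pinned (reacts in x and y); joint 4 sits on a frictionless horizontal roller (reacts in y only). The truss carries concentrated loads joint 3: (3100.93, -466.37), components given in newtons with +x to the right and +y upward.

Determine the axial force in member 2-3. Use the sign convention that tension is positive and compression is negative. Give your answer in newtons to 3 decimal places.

1576.263

N=5 nodes, M=7 members, R=3 reactions → 2N=10, M+R=10
member 0 (0-1): L=4.4203, (cx,cy)=(0.3970,0.9178)
member 1 (0-2): L=4.2980, (cx,cy)=(1.0000,0.0000)
member 2 (1-2): L=4.7881, (cx,cy)=(0.5311,-0.8473)
member 3 (1-3): L=4.5251, (cx,cy)=(0.9905,0.1377)
member 4 (2-3): L=5.0658, (cx,cy)=(0.3828,0.9238)
member 5 (2-4): L=3.8020, (cx,cy)=(1.0000,0.0000)
member 6 (3-4): L=5.0372, (cx,cy)=(0.3698,-0.9291)
solve A·x = −loads:
  F[0-1] = +1835.2285 N (tension)
  F[0-2] = +2372.2899 N (tension)
  F[1-2] = -1718.6534 N (compression)
  F[1-3] = +1657.2086 N (tension)
  F[2-3] = +1576.2629 N (tension)
  F[2-4] = +856.1653 N (tension)
  F[3-4] = -2314.8993 N (compression)
  Rx@0 = -3100.9300 N
  Ry@0 = -1684.3833 N
  Ry@4 = +2150.7533 N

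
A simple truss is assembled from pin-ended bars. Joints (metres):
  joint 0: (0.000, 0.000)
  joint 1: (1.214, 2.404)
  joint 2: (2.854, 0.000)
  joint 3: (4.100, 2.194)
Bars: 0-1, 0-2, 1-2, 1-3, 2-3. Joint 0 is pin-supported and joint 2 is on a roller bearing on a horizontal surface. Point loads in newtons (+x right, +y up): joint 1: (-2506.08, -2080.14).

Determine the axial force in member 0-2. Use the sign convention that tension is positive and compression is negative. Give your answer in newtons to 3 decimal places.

-836.450

N=4 nodes, M=5 members, R=3 reactions → 2N=8, M+R=8
member 0 (0-1): L=2.6931, (cx,cy)=(0.4508,0.8926)
member 1 (0-2): L=2.8540, (cx,cy)=(1.0000,0.0000)
member 2 (1-2): L=2.9101, (cx,cy)=(0.5636,-0.8261)
member 3 (1-3): L=2.8936, (cx,cy)=(0.9974,-0.0726)
member 4 (2-3): L=2.5231, (cx,cy)=(0.4938,0.8696)
solve A·x = −loads:
  F[0-1] = -3703.9133 N (compression)
  F[0-2] = -836.4498 N (compression)
  F[1-2] = +1484.2510 N (tension)
  F[1-3] = +0.0000 N (tension)
  F[2-3] = -0.0000 N (compression)
  Rx@0 = +2506.0800 N
  Ry@0 = +3306.2530 N
  Ry@2 = -1226.1130 N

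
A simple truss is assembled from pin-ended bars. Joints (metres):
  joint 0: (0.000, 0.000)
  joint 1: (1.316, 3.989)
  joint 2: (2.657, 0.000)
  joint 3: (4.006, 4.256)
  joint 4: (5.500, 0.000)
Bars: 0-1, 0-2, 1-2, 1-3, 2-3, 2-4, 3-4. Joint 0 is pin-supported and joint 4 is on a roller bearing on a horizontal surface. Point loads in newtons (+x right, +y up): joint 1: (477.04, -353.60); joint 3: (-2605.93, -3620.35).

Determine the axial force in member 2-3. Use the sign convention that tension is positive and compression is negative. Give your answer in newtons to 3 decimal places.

N=5 nodes, M=7 members, R=3 reactions → 2N=10, M+R=10
member 0 (0-1): L=4.2005, (cx,cy)=(0.3133,0.9497)
member 1 (0-2): L=2.6570, (cx,cy)=(1.0000,0.0000)
member 2 (1-2): L=4.2084, (cx,cy)=(0.3187,-0.9479)
member 3 (1-3): L=2.7032, (cx,cy)=(0.9951,0.0988)
member 4 (2-3): L=4.4647, (cx,cy)=(0.3021,0.9533)
member 5 (2-4): L=2.8430, (cx,cy)=(1.0000,0.0000)
member 6 (3-4): L=4.5106, (cx,cy)=(0.3312,-0.9436)
solve A·x = −loads:
  F[0-1] = -3077.9012 N (compression)
  F[0-2] = -1164.5897 N (compression)
  F[1-2] = +2477.0601 N (tension)
  F[1-3] = -2241.6178 N (compression)
  F[2-3] = -2463.0586 N (compression)
  F[2-4] = +368.9387 N (tension)
  F[3-4] = -1113.8805 N (compression)
  Rx@0 = +2128.8900 N
  Ry@0 = +2922.9438 N
  Ry@4 = +1051.0062 N

-2463.059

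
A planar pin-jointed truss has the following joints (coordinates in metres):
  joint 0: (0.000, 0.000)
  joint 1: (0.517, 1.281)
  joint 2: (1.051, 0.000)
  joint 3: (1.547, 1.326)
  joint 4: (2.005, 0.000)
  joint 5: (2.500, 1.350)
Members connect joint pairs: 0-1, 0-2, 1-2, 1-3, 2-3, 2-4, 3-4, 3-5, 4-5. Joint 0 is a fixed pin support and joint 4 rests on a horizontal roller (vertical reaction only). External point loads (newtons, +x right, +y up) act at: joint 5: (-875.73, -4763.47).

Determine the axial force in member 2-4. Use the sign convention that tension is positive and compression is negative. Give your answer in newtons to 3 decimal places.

N=6 nodes, M=9 members, R=3 reactions → 2N=12, M+R=12
member 0 (0-1): L=1.3814, (cx,cy)=(0.3743,0.9273)
member 1 (0-2): L=1.0510, (cx,cy)=(1.0000,0.0000)
member 2 (1-2): L=1.3878, (cx,cy)=(0.3848,-0.9230)
member 3 (1-3): L=1.0310, (cx,cy)=(0.9990,0.0436)
member 4 (2-3): L=1.4157, (cx,cy)=(0.3503,0.9366)
member 5 (2-4): L=0.9540, (cx,cy)=(1.0000,0.0000)
member 6 (3-4): L=1.4029, (cx,cy)=(0.3265,-0.9452)
member 7 (3-5): L=0.9533, (cx,cy)=(0.9997,0.0252)
member 8 (4-5): L=1.4379, (cx,cy)=(0.3443,0.9389)
solve A·x = −loads:
  F[0-1] = +632.3304 N (tension)
  F[0-2] = -1112.3857 N (compression)
  F[1-2] = -612.9193 N (compression)
  F[1-3] = +472.9387 N (tension)
  F[2-3] = +604.0155 N (tension)
  F[2-4] = -1559.8343 N (compression)
  F[3-4] = -596.9480 N (compression)
  F[3-5] = +879.2710 N (tension)
  F[4-5] = -5097.1636 N (compression)
  Rx@0 = +875.7300 N
  Ry@0 = -586.3751 N
  Ry@4 = +5349.8451 N

-1559.834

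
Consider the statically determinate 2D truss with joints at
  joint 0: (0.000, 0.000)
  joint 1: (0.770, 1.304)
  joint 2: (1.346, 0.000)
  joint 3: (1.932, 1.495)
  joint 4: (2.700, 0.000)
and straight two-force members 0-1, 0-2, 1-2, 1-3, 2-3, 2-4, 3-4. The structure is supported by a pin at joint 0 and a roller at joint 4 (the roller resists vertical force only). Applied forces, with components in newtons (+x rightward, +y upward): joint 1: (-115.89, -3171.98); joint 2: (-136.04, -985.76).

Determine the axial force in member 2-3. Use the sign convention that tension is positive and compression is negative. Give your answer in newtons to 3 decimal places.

N=5 nodes, M=7 members, R=3 reactions → 2N=10, M+R=10
member 0 (0-1): L=1.5144, (cx,cy)=(0.5085,0.8611)
member 1 (0-2): L=1.3460, (cx,cy)=(1.0000,0.0000)
member 2 (1-2): L=1.4255, (cx,cy)=(0.4041,-0.9147)
member 3 (1-3): L=1.1776, (cx,cy)=(0.9868,0.1622)
member 4 (2-3): L=1.6057, (cx,cy)=(0.3649,0.9310)
member 5 (2-4): L=1.3540, (cx,cy)=(1.0000,0.0000)
member 6 (3-4): L=1.6807, (cx,cy)=(0.4569,-0.8895)
solve A·x = −loads:
  F[0-1] = -3272.2574 N (compression)
  F[0-2] = +1411.8896 N (tension)
  F[1-2] = -620.4216 N (compression)
  F[1-3] = -1314.6531 N (compression)
  F[2-3] = +1668.3448 N (tension)
  F[2-4] = +688.4006 N (tension)
  F[3-4] = -1506.5296 N (compression)
  Rx@0 = +251.9300 N
  Ry@0 = +2817.6893 N
  Ry@4 = +1340.0507 N

1668.345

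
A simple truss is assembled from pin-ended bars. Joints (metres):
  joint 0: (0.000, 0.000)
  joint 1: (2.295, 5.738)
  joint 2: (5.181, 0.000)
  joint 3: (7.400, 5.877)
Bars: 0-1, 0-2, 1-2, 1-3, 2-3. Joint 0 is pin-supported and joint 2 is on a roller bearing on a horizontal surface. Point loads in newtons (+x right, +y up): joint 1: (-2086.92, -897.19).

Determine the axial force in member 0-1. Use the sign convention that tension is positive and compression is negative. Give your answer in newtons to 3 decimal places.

N=4 nodes, M=5 members, R=3 reactions → 2N=8, M+R=8
member 0 (0-1): L=6.1799, (cx,cy)=(0.3714,0.9285)
member 1 (0-2): L=5.1810, (cx,cy)=(1.0000,0.0000)
member 2 (1-2): L=6.4229, (cx,cy)=(0.4493,-0.8934)
member 3 (1-3): L=5.1069, (cx,cy)=(0.9996,0.0272)
member 4 (2-3): L=6.2820, (cx,cy)=(0.3532,0.9355)
solve A·x = −loads:
  F[0-1] = -3027.5545 N (compression)
  F[0-2] = -962.5990 N (compression)
  F[1-2] = +2142.2996 N (tension)
  F[1-3] = -0.0000 N (compression)
  F[2-3] = +0.0000 N (tension)
  Rx@0 = +2086.9200 N
  Ry@0 = +2811.0475 N
  Ry@2 = -1913.8575 N

-3027.554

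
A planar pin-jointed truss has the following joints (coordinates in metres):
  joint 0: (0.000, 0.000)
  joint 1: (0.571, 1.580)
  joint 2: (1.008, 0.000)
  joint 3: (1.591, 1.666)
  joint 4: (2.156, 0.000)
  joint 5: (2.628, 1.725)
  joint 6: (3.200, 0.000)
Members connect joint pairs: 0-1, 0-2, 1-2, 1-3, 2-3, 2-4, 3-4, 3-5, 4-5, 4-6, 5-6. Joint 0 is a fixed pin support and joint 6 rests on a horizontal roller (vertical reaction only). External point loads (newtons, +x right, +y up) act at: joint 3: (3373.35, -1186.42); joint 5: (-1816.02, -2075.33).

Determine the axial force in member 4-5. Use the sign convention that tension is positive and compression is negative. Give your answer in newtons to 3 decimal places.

N=7 nodes, M=11 members, R=3 reactions → 2N=14, M+R=14
member 0 (0-1): L=1.6800, (cx,cy)=(0.3399,0.9405)
member 1 (0-2): L=1.0080, (cx,cy)=(1.0000,0.0000)
member 2 (1-2): L=1.6393, (cx,cy)=(0.2666,-0.9638)
member 3 (1-3): L=1.0236, (cx,cy)=(0.9965,0.0840)
member 4 (2-3): L=1.7651, (cx,cy)=(0.3303,0.9439)
member 5 (2-4): L=1.1480, (cx,cy)=(1.0000,0.0000)
member 6 (3-4): L=1.7592, (cx,cy)=(0.3212,-0.9470)
member 7 (3-5): L=1.0387, (cx,cy)=(0.9984,0.0568)
member 8 (4-5): L=1.7884, (cx,cy)=(0.2639,0.9645)
member 9 (4-6): L=1.0440, (cx,cy)=(1.0000,0.0000)
member 10 (5-6): L=1.8174, (cx,cy)=(0.3147,-0.9492)
solve A·x = −loads:
  F[0-1] = -202.2501 N (compression)
  F[0-2] = +1626.0704 N (tension)
  F[1-2] = +186.9776 N (tension)
  F[1-3] = -119.0046 N (compression)
  F[2-3] = -190.9273 N (compression)
  F[2-4] = +1738.9771 N (tension)
  F[3-4] = -1241.5598 N (compression)
  F[3-5] = -3161.3510 N (compression)
  F[4-5] = +1219.0052 N (tension)
  F[4-6] = +1018.5049 N (tension)
  F[5-6] = -3236.0022 N (compression)
  Rx@0 = -1557.3300 N
  Ry@0 = +190.2100 N
  Ry@6 = +3071.5400 N

1219.005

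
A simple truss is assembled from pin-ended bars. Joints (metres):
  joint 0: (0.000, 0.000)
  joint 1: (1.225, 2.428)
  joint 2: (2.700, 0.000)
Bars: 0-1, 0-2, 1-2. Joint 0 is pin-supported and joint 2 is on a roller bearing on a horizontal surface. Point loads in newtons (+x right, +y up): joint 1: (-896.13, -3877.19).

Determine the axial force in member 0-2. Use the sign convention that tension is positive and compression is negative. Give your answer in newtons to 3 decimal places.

579.091

N=3 nodes, M=3 members, R=3 reactions → 2N=6, M+R=6
member 0 (0-1): L=2.7195, (cx,cy)=(0.4504,0.8928)
member 1 (0-2): L=2.7000, (cx,cy)=(1.0000,0.0000)
member 2 (1-2): L=2.8409, (cx,cy)=(0.5192,-0.8547)
solve A·x = −loads:
  F[0-1] = -3275.0186 N (compression)
  F[0-2] = +579.0907 N (tension)
  F[1-2] = -1115.3551 N (compression)
  Rx@0 = +896.1300 N
  Ry@0 = +2923.9477 N
  Ry@2 = +953.2423 N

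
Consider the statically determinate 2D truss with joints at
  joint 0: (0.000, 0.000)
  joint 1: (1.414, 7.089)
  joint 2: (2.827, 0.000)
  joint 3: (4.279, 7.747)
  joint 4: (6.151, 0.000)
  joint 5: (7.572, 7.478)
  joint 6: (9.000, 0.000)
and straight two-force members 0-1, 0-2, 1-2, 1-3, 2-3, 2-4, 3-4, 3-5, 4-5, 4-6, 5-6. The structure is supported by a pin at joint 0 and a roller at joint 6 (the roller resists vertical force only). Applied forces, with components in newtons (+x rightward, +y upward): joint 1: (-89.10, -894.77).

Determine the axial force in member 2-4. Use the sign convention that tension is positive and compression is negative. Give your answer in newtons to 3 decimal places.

N=7 nodes, M=11 members, R=3 reactions → 2N=14, M+R=14
member 0 (0-1): L=7.2286, (cx,cy)=(0.1956,0.9807)
member 1 (0-2): L=2.8270, (cx,cy)=(1.0000,0.0000)
member 2 (1-2): L=7.2285, (cx,cy)=(0.1955,-0.9807)
member 3 (1-3): L=2.9396, (cx,cy)=(0.9746,0.2238)
member 4 (2-3): L=7.8819, (cx,cy)=(0.1842,0.9829)
member 5 (2-4): L=3.3240, (cx,cy)=(1.0000,0.0000)
member 6 (3-4): L=7.9700, (cx,cy)=(0.2349,-0.9720)
member 7 (3-5): L=3.3040, (cx,cy)=(0.9967,-0.0814)
member 8 (4-5): L=7.6118, (cx,cy)=(0.1867,0.9824)
member 9 (4-6): L=2.8490, (cx,cy)=(1.0000,0.0000)
member 10 (5-6): L=7.6131, (cx,cy)=(0.1876,-0.9823)
solve A·x = −loads:
  F[0-1] = -840.6120 N (compression)
  F[0-2] = +75.3327 N (tension)
  F[1-2] = -85.5094 N (compression)
  F[1-3] = -60.1436 N (compression)
  F[2-3] = +85.3200 N (tension)
  F[2-4] = +42.8999 N (tension)
  F[3-4] = -70.2038 N (compression)
  F[3-5] = -26.4982 N (compression)
  F[4-5] = +69.4609 N (tension)
  F[4-6] = +13.4431 N (tension)
  F[5-6] = -71.6693 N (compression)
  Rx@0 = +89.1000 N
  Ry@0 = +824.3728 N
  Ry@6 = +70.3972 N

42.900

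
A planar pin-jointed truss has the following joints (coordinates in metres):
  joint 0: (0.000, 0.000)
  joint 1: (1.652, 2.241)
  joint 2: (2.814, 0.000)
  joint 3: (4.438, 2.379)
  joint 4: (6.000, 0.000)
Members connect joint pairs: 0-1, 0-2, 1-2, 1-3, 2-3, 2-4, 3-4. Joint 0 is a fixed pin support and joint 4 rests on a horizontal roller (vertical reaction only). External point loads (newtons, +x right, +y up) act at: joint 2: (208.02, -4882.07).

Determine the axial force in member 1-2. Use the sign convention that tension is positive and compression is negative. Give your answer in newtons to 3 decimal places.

N=5 nodes, M=7 members, R=3 reactions → 2N=10, M+R=10
member 0 (0-1): L=2.7841, (cx,cy)=(0.5934,0.8049)
member 1 (0-2): L=2.8140, (cx,cy)=(1.0000,0.0000)
member 2 (1-2): L=2.5243, (cx,cy)=(0.4603,-0.8878)
member 3 (1-3): L=2.7894, (cx,cy)=(0.9988,0.0495)
member 4 (2-3): L=2.8805, (cx,cy)=(0.5638,0.8259)
member 5 (2-4): L=3.1860, (cx,cy)=(1.0000,0.0000)
member 6 (3-4): L=2.8460, (cx,cy)=(0.5488,-0.8359)
solve A·x = −loads:
  F[0-1] = -3220.6291 N (compression)
  F[0-2] = +2119.0465 N (tension)
  F[1-2] = +2743.0720 N (tension)
  F[1-3] = -3177.6007 N (compression)
  F[2-3] = +2962.6609 N (tension)
  F[2-4] = +1503.3615 N (tension)
  F[3-4] = -2739.1203 N (compression)
  Rx@0 = -208.0200 N
  Ry@0 = +2592.3792 N
  Ry@4 = +2289.6908 N

2743.072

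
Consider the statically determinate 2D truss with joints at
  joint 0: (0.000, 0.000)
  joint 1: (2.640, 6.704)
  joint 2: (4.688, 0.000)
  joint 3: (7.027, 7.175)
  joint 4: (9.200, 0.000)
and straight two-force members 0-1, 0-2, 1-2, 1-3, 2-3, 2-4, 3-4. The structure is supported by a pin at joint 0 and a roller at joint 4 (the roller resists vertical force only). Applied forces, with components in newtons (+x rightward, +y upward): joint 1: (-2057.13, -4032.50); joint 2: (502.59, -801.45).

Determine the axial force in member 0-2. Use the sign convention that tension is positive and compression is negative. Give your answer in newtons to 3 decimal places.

322.848

N=5 nodes, M=7 members, R=3 reactions → 2N=10, M+R=10
member 0 (0-1): L=7.2051, (cx,cy)=(0.3664,0.9305)
member 1 (0-2): L=4.6880, (cx,cy)=(1.0000,0.0000)
member 2 (1-2): L=7.0098, (cx,cy)=(0.2922,-0.9564)
member 3 (1-3): L=4.4122, (cx,cy)=(0.9943,0.1067)
member 4 (2-3): L=7.5466, (cx,cy)=(0.3099,0.9508)
member 5 (2-4): L=4.5120, (cx,cy)=(1.0000,0.0000)
member 6 (3-4): L=7.4968, (cx,cy)=(0.2899,-0.9571)
solve A·x = −loads:
  F[0-1] = -5123.7643 N (compression)
  F[0-2] = +322.8483 N (tension)
  F[1-2] = +763.5904 N (tension)
  F[1-3] = -43.5984 N (compression)
  F[2-3] = +74.8621 N (tension)
  F[2-4] = +20.1465 N (tension)
  F[3-4] = -69.5054 N (compression)
  Rx@0 = +1554.5400 N
  Ry@0 = +4767.4285 N
  Ry@4 = +66.5215 N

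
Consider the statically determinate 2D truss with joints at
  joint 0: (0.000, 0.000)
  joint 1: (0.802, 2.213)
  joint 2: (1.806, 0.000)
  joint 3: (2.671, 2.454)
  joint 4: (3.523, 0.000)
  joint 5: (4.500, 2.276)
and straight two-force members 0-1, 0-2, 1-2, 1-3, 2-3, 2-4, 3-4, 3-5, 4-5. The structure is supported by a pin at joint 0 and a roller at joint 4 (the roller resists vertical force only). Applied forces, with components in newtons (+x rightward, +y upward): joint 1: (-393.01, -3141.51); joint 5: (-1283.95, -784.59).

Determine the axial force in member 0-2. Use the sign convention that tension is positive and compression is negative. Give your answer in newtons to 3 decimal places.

N=6 nodes, M=9 members, R=3 reactions → 2N=12, M+R=12
member 0 (0-1): L=2.3538, (cx,cy)=(0.3407,0.9402)
member 1 (0-2): L=1.8060, (cx,cy)=(1.0000,0.0000)
member 2 (1-2): L=2.4301, (cx,cy)=(0.4132,-0.9107)
member 3 (1-3): L=1.8845, (cx,cy)=(0.9918,0.1279)
member 4 (2-3): L=2.6020, (cx,cy)=(0.3324,0.9431)
member 5 (2-4): L=1.7170, (cx,cy)=(1.0000,0.0000)
member 6 (3-4): L=2.5977, (cx,cy)=(0.3280,-0.9447)
member 7 (3-5): L=1.8376, (cx,cy)=(0.9953,-0.0969)
member 8 (4-5): L=2.4768, (cx,cy)=(0.3945,0.9189)
solve A·x = −loads:
  F[0-1] = -3494.2036 N (compression)
  F[0-2] = -486.4166 N (compression)
  F[1-2] = +42.3049 N (tension)
  F[1-3] = -821.7594 N (compression)
  F[2-3] = -40.8487 N (compression)
  F[2-4] = -455.3586 N (compression)
  F[3-4] = +245.6902 N (tension)
  F[3-5] = -913.4691 N (compression)
  F[4-5] = -950.1113 N (compression)
  Rx@0 = +1676.9600 N
  Ry@0 = +3285.1279 N
  Ry@4 = +640.9721 N

-486.417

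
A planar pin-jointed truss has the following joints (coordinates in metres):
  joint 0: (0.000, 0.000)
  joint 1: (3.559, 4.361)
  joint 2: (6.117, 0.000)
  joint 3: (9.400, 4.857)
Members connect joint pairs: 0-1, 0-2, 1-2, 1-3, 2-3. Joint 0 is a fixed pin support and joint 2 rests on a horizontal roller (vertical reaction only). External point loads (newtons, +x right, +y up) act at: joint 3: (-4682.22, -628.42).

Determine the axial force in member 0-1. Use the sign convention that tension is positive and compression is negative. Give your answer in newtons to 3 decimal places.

N=4 nodes, M=5 members, R=3 reactions → 2N=8, M+R=8
member 0 (0-1): L=5.6289, (cx,cy)=(0.6323,0.7747)
member 1 (0-2): L=6.1170, (cx,cy)=(1.0000,0.0000)
member 2 (1-2): L=5.0559, (cx,cy)=(0.5059,-0.8626)
member 3 (1-3): L=5.8620, (cx,cy)=(0.9964,0.0846)
member 4 (2-3): L=5.8625, (cx,cy)=(0.5600,0.8285)
solve A·x = −loads:
  F[0-1] = -4363.3364 N (compression)
  F[0-2] = -1923.4138 N (compression)
  F[1-2] = +3474.4581 N (tension)
  F[1-3] = -4532.9564 N (compression)
  F[2-3] = -295.5682 N (compression)
  Rx@0 = +4682.2200 N
  Ry@0 = +3380.4871 N
  Ry@2 = -2752.0671 N

-4363.336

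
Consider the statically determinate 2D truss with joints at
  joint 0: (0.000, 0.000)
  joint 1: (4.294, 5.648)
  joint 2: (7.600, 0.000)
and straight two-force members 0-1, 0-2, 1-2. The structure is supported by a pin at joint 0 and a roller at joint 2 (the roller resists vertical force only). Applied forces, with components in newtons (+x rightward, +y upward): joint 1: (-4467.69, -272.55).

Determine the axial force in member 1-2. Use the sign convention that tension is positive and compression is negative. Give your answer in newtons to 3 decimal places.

N=3 nodes, M=3 members, R=3 reactions → 2N=6, M+R=6
member 0 (0-1): L=7.0950, (cx,cy)=(0.6052,0.7961)
member 1 (0-2): L=7.6000, (cx,cy)=(1.0000,0.0000)
member 2 (1-2): L=6.5444, (cx,cy)=(0.5052,-0.8630)
solve A·x = −loads:
  F[0-1] = -4319.7281 N (compression)
  F[0-2] = -1853.3082 N (compression)
  F[1-2] = +3668.7364 N (tension)
  Rx@0 = +4467.6900 N
  Ry@0 = +3438.7583 N
  Ry@2 = -3166.2083 N

3668.736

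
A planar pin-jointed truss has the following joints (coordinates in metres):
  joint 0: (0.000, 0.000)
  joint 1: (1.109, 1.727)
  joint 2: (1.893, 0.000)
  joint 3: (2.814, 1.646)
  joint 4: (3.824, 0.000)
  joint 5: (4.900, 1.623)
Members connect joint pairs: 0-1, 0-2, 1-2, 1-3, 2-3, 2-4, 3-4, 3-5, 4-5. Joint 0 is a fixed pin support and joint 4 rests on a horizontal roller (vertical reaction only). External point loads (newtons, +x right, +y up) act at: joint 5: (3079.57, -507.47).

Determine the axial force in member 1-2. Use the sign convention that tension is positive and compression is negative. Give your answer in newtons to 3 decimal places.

N=6 nodes, M=9 members, R=3 reactions → 2N=12, M+R=12
member 0 (0-1): L=2.0524, (cx,cy)=(0.5403,0.8414)
member 1 (0-2): L=1.8930, (cx,cy)=(1.0000,0.0000)
member 2 (1-2): L=1.8966, (cx,cy)=(0.4134,-0.9106)
member 3 (1-3): L=1.7069, (cx,cy)=(0.9989,-0.0475)
member 4 (2-3): L=1.8861, (cx,cy)=(0.4883,0.8727)
member 5 (2-4): L=1.9310, (cx,cy)=(1.0000,0.0000)
member 6 (3-4): L=1.9312, (cx,cy)=(0.5230,-0.8523)
member 7 (3-5): L=2.0861, (cx,cy)=(0.9999,-0.0110)
member 8 (4-5): L=1.9473, (cx,cy)=(0.5526,0.8335)
solve A·x = −loads:
  F[0-1] = +1723.0283 N (tension)
  F[0-2] = +2148.5508 N (tension)
  F[1-2] = -1676.9813 N (compression)
  F[1-3] = +1626.0580 N (tension)
  F[2-3] = +1749.7874 N (tension)
  F[2-4] = +600.9287 N (tension)
  F[3-4] = -1744.8915 N (compression)
  F[3-5] = +3391.4242 N (tension)
  F[4-5] = -564.0023 N (compression)
  Rx@0 = -3079.5700 N
  Ry@0 = -1449.8378 N
  Ry@4 = +1957.3078 N

-1676.981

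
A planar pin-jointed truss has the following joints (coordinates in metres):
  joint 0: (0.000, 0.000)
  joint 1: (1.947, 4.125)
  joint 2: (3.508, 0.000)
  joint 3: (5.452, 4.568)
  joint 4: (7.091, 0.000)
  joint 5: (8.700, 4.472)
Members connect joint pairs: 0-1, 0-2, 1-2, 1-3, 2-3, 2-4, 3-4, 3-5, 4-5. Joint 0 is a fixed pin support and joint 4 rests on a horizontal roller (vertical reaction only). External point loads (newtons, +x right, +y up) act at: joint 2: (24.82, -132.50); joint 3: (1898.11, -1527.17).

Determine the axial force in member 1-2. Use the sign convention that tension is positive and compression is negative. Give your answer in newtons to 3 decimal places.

N=6 nodes, M=9 members, R=3 reactions → 2N=12, M+R=12
member 0 (0-1): L=4.5614, (cx,cy)=(0.4268,0.9043)
member 1 (0-2): L=3.5080, (cx,cy)=(1.0000,0.0000)
member 2 (1-2): L=4.4105, (cx,cy)=(0.3539,-0.9353)
member 3 (1-3): L=3.5329, (cx,cy)=(0.9921,0.1254)
member 4 (2-3): L=4.9644, (cx,cy)=(0.3916,0.9201)
member 5 (2-4): L=3.5830, (cx,cy)=(1.0000,0.0000)
member 6 (3-4): L=4.8531, (cx,cy)=(0.3377,-0.9412)
member 7 (3-5): L=3.2494, (cx,cy)=(0.9996,-0.0295)
member 8 (4-5): L=4.7526, (cx,cy)=(0.3385,0.9409)
solve A·x = −loads:
  F[0-1] = +887.7534 N (tension)
  F[0-2] = +1543.9996 N (tension)
  F[1-2] = -770.3276 N (compression)
  F[1-3] = +656.7559 N (tension)
  F[2-3] = +926.9935 N (tension)
  F[2-4] = +883.5418 N (tension)
  F[3-4] = -2616.1989 N (compression)
  F[3-5] = +0.0000 N (tension)
  F[4-5] = -0.0000 N (compression)
  Rx@0 = -1922.9300 N
  Ry@0 = -802.8187 N
  Ry@4 = +2462.4887 N

-770.328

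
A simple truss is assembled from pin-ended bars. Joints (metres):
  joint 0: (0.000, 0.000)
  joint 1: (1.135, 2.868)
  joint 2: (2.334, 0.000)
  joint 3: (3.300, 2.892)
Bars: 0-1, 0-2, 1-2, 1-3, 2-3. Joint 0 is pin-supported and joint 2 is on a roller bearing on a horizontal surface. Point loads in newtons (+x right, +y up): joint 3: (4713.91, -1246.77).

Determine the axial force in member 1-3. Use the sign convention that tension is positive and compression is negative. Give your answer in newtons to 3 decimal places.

5149.746

N=4 nodes, M=5 members, R=3 reactions → 2N=8, M+R=8
member 0 (0-1): L=3.0844, (cx,cy)=(0.3680,0.9298)
member 1 (0-2): L=2.3340, (cx,cy)=(1.0000,0.0000)
member 2 (1-2): L=3.1085, (cx,cy)=(0.3857,-0.9226)
member 3 (1-3): L=2.1651, (cx,cy)=(0.9999,0.0111)
member 4 (2-3): L=3.0491, (cx,cy)=(0.3168,0.9485)
solve A·x = −loads:
  F[0-1] = +6836.5954 N (tension)
  F[0-2] = +2198.1907 N (tension)
  F[1-2] = -6828.1865 N (compression)
  F[1-3] = +5149.7460 N (tension)
  F[2-3] = -1374.6679 N (compression)
  Rx@0 = -4713.9100 N
  Ry@0 = -6356.9013 N
  Ry@2 = +7603.6713 N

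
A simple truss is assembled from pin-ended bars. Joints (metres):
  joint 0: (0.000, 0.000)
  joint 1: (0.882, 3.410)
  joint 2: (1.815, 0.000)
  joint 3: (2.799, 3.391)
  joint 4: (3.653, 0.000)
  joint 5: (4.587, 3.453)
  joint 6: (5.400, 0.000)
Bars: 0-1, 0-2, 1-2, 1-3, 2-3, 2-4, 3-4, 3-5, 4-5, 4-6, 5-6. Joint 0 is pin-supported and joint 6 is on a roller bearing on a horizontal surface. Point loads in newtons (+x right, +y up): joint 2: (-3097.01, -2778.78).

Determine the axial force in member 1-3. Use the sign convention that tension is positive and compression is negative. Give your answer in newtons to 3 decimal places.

N=7 nodes, M=11 members, R=3 reactions → 2N=14, M+R=14
member 0 (0-1): L=3.5222, (cx,cy)=(0.2504,0.9681)
member 1 (0-2): L=1.8150, (cx,cy)=(1.0000,0.0000)
member 2 (1-2): L=3.5353, (cx,cy)=(0.2639,-0.9645)
member 3 (1-3): L=1.9171, (cx,cy)=(1.0000,-0.0099)
member 4 (2-3): L=3.5309, (cx,cy)=(0.2787,0.9604)
member 5 (2-4): L=1.8380, (cx,cy)=(1.0000,0.0000)
member 6 (3-4): L=3.4969, (cx,cy)=(0.2442,-0.9697)
member 7 (3-5): L=1.7891, (cx,cy)=(0.9994,0.0347)
member 8 (4-5): L=3.5771, (cx,cy)=(0.2611,0.9653)
member 9 (4-6): L=1.7470, (cx,cy)=(1.0000,0.0000)
member 10 (5-6): L=3.5474, (cx,cy)=(0.2292,-0.9734)
solve A·x = −loads:
  F[0-1] = -1905.5111 N (compression)
  F[0-2] = -2619.8503 N (compression)
  F[1-2] = +1922.7239 N (tension)
  F[1-3] = -984.6286 N (compression)
  F[2-3] = +962.3457 N (tension)
  F[2-4] = +716.3901 N (tension)
  F[3-4] = -980.1993 N (compression)
  F[3-5] = -477.2951 N (compression)
  F[4-5] = +984.6778 N (tension)
  F[4-6] = +219.9029 N (tension)
  F[5-6] = -959.5175 N (compression)
  Rx@0 = +3097.0100 N
  Ry@0 = +1844.8012 N
  Ry@6 = +933.9788 N

-984.629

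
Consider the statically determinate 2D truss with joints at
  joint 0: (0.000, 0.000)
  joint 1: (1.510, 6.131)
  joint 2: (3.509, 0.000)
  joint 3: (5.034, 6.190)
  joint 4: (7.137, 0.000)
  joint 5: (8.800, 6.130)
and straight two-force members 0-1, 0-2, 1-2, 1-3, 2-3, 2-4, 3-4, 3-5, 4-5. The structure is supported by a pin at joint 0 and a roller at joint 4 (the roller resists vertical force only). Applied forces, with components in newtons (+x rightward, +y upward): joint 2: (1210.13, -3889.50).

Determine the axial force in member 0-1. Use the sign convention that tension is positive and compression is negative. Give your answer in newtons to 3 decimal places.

N=6 nodes, M=9 members, R=3 reactions → 2N=12, M+R=12
member 0 (0-1): L=6.3142, (cx,cy)=(0.2391,0.9710)
member 1 (0-2): L=3.5090, (cx,cy)=(1.0000,0.0000)
member 2 (1-2): L=6.4487, (cx,cy)=(0.3100,-0.9507)
member 3 (1-3): L=3.5245, (cx,cy)=(0.9999,0.0167)
member 4 (2-3): L=6.3751, (cx,cy)=(0.2392,0.9710)
member 5 (2-4): L=3.6280, (cx,cy)=(1.0000,0.0000)
member 6 (3-4): L=6.5375, (cx,cy)=(0.3217,-0.9468)
member 7 (3-5): L=3.7665, (cx,cy)=(0.9999,-0.0159)
member 8 (4-5): L=6.3516, (cx,cy)=(0.2618,0.9651)
solve A·x = −loads:
  F[0-1] = -2036.2596 N (compression)
  F[0-2] = +1697.0874 N (tension)
  F[1-2] = +2059.7972 N (tension)
  F[1-3] = -1125.6257 N (compression)
  F[2-3] = +1988.9104 N (tension)
  F[2-4] = +649.6958 N (tension)
  F[3-4] = -2019.6750 N (compression)
  F[3-5] = +0.0000 N (tension)
  F[4-5] = -0.0000 N (compression)
  Rx@0 = -1210.1300 N
  Ry@0 = +1977.1761 N
  Ry@4 = +1912.3239 N

-2036.260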